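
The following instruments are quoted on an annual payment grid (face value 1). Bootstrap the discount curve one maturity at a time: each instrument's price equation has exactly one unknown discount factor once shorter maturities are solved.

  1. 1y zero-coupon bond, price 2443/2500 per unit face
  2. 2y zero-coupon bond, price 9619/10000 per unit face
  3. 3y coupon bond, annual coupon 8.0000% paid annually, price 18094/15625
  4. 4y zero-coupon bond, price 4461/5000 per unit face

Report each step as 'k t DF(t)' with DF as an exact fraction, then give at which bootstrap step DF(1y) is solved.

1 1 2443/2500
2 2 9619/10000
3 3 4643/5000
4 4 4461/5000
DF(1y) is solved at step 1

step 1 [1y] zero: DF = P = 2443/2500 ≈ 0.977200
step 2 [2y] zero: DF = P = 9619/10000 ≈ 0.961900
step 3 [3y] bond c/1=2/25: DF=(18094/15625 − 2/25·(0.977200+0.961900))/(1+2/25) = 4643/5000 ≈ 0.928600
step 4 [4y] zero: DF = P = 4461/5000 ≈ 0.892200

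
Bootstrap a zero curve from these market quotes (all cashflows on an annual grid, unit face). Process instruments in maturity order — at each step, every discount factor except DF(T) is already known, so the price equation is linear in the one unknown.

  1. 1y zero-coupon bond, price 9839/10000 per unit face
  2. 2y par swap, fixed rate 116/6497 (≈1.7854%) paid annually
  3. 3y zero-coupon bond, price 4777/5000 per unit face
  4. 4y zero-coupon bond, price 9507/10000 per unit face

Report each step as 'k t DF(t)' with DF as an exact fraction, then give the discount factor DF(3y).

step 1 [1y] zero: DF = P = 9839/10000 ≈ 0.983900
step 2 [2y] swap r/1=116/6497: DF=(1 − 116/6497·(0.983900))/(1+116/6497) = 2413/2500 ≈ 0.965200
step 3 [3y] zero: DF = P = 4777/5000 ≈ 0.955400
step 4 [4y] zero: DF = P = 9507/10000 ≈ 0.950700

1 1 9839/10000
2 2 2413/2500
3 3 4777/5000
4 4 9507/10000
DF(3y) = 4777/5000 ≈ 0.955400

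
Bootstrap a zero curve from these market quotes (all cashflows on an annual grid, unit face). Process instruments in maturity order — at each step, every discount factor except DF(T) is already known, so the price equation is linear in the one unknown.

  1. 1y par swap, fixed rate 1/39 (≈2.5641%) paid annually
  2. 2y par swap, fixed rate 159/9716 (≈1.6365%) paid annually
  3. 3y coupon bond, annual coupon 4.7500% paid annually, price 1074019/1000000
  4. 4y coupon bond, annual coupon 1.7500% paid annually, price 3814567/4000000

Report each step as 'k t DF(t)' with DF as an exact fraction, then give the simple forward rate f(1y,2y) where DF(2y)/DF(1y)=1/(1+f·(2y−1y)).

1 1 39/40
2 2 4841/5000
3 3 2343/2500
4 4 8877/10000
f(1y,2y) = ((39/40)/(4841/5000) − 1)/(1) = 34/4841 ≈ 0.7023%

step 1 [1y] swap r/1=1/39: DF=(1 − 1/39·(0))/(1+1/39) = 39/40 ≈ 0.975000
step 2 [2y] swap r/1=159/9716: DF=(1 − 159/9716·(0.975000))/(1+159/9716) = 4841/5000 ≈ 0.968200
step 3 [3y] bond c/1=19/400: DF=(1074019/1000000 − 19/400·(0.975000+0.968200))/(1+19/400) = 2343/2500 ≈ 0.937200
step 4 [4y] bond c/1=7/400: DF=(3814567/4000000 − 7/400·(0.975000+0.968200+0.937200))/(1+7/400) = 8877/10000 ≈ 0.887700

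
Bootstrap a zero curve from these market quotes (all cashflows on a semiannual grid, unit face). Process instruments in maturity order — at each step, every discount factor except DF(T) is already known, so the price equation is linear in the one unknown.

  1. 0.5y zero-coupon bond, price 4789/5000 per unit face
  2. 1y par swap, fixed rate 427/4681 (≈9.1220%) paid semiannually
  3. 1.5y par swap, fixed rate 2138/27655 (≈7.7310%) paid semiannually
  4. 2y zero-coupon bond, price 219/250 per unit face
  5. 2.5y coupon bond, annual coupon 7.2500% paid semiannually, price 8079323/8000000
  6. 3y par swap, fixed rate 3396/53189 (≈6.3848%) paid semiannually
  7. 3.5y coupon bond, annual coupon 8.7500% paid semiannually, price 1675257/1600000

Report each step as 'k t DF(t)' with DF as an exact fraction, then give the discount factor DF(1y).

step 1 [0.5y] zero: DF = P = 4789/5000 ≈ 0.957800
step 2 [1y] swap r/2=427/9362: DF=(1 − 427/9362·(0.957800))/(1+427/9362) = 4573/5000 ≈ 0.914600
step 3 [1.5y] swap r/2=1069/27655: DF=(1 − 1069/27655·(0.957800+0.914600))/(1+1069/27655) = 8931/10000 ≈ 0.893100
step 4 [2y] zero: DF = P = 219/250 ≈ 0.876000
step 5 [2.5y] bond c/2=29/800: DF=(8079323/8000000 − 29/800·(0.957800+0.914600+0.893100+0.876000))/(1+29/800) = 1059/1250 ≈ 0.847200
step 6 [3y] swap r/2=1698/53189: DF=(1 − 1698/53189·(0.957800+0.914600+0.893100+0.876000+0.847200))/(1+1698/53189) = 4151/5000 ≈ 0.830200
step 7 [3.5y] bond c/2=7/160: DF=(1675257/1600000 − 7/160·(0.957800+0.914600+0.893100+0.876000+0.847200+0.830200))/(1+7/160) = 3901/5000 ≈ 0.780200

1 1/2 4789/5000
2 1 4573/5000
3 3/2 8931/10000
4 2 219/250
5 5/2 1059/1250
6 3 4151/5000
7 7/2 3901/5000
DF(1y) = 4573/5000 ≈ 0.914600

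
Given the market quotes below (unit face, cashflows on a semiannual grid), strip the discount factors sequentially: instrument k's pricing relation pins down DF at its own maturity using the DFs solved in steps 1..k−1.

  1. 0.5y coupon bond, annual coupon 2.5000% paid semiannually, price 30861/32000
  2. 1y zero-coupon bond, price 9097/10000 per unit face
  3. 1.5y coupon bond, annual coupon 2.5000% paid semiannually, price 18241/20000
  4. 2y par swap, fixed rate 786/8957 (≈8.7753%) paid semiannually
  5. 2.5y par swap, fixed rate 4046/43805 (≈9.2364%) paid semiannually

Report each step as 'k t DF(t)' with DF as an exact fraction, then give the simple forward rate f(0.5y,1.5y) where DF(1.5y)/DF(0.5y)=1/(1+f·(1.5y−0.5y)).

1 1/2 381/400
2 1 9097/10000
3 3/2 4389/5000
4 2 2107/2500
5 5/2 7977/10000
f(0.5y,1.5y) = ((381/400)/(4389/5000) − 1)/(1) = 249/2926 ≈ 8.5099%

step 1 [0.5y] bond c/2=1/80: DF=(30861/32000 − 1/80·(0))/(1+1/80) = 381/400 ≈ 0.952500
step 2 [1y] zero: DF = P = 9097/10000 ≈ 0.909700
step 3 [1.5y] bond c/2=1/80: DF=(18241/20000 − 1/80·(0.952500+0.909700))/(1+1/80) = 4389/5000 ≈ 0.877800
step 4 [2y] swap r/2=393/8957: DF=(1 − 393/8957·(0.952500+0.909700+0.877800))/(1+393/8957) = 2107/2500 ≈ 0.842800
step 5 [2.5y] swap r/2=2023/43805: DF=(1 − 2023/43805·(0.952500+0.909700+0.877800+0.842800))/(1+2023/43805) = 7977/10000 ≈ 0.797700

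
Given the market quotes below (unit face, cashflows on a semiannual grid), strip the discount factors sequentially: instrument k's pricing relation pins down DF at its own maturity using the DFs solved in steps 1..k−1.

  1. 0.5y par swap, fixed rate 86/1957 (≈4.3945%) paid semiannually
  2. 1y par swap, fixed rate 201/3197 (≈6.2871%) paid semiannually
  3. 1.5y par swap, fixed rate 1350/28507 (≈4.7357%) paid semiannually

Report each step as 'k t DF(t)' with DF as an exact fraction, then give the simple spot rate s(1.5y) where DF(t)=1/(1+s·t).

step 1 [0.5y] swap r/2=43/1957: DF=(1 − 43/1957·(0))/(1+43/1957) = 1957/2000 ≈ 0.978500
step 2 [1y] swap r/2=201/6394: DF=(1 − 201/6394·(0.978500))/(1+201/6394) = 9397/10000 ≈ 0.939700
step 3 [1.5y] swap r/2=675/28507: DF=(1 − 675/28507·(0.978500+0.939700))/(1+675/28507) = 373/400 ≈ 0.932500

1 1/2 1957/2000
2 1 9397/10000
3 3/2 373/400
s(1.5y) = (1/(373/400) − 1)/(3/2) = 18/373 ≈ 4.8257%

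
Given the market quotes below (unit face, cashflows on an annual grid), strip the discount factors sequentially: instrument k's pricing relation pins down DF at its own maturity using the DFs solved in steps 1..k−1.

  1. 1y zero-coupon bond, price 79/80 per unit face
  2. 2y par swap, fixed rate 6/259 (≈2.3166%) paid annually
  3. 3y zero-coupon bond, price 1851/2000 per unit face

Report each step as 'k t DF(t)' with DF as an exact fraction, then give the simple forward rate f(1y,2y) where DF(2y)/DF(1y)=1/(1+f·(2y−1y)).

step 1 [1y] zero: DF = P = 79/80 ≈ 0.987500
step 2 [2y] swap r/1=6/259: DF=(1 − 6/259·(0.987500))/(1+6/259) = 191/200 ≈ 0.955000
step 3 [3y] zero: DF = P = 1851/2000 ≈ 0.925500

1 1 79/80
2 2 191/200
3 3 1851/2000
f(1y,2y) = ((79/80)/(191/200) − 1)/(1) = 13/382 ≈ 3.4031%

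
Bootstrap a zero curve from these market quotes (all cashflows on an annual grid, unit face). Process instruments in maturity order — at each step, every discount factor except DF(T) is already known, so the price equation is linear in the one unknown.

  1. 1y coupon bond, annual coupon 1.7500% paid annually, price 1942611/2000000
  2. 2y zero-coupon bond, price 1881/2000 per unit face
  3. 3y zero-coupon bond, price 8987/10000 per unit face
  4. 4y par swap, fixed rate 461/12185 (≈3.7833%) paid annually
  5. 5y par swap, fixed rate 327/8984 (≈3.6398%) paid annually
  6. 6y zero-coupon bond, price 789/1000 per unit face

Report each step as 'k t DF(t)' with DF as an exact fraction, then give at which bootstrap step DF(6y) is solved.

step 1 [1y] bond c/1=7/400: DF=(1942611/2000000 − 7/400·(0))/(1+7/400) = 4773/5000 ≈ 0.954600
step 2 [2y] zero: DF = P = 1881/2000 ≈ 0.940500
step 3 [3y] zero: DF = P = 8987/10000 ≈ 0.898700
step 4 [4y] swap r/1=461/12185: DF=(1 − 461/12185·(0.954600+0.940500+0.898700))/(1+461/12185) = 8617/10000 ≈ 0.861700
step 5 [5y] swap r/1=327/8984: DF=(1 − 327/8984·(0.954600+0.940500+0.898700+0.861700))/(1+327/8984) = 1673/2000 ≈ 0.836500
step 6 [6y] zero: DF = P = 789/1000 ≈ 0.789000

1 1 4773/5000
2 2 1881/2000
3 3 8987/10000
4 4 8617/10000
5 5 1673/2000
6 6 789/1000
DF(6y) is solved at step 6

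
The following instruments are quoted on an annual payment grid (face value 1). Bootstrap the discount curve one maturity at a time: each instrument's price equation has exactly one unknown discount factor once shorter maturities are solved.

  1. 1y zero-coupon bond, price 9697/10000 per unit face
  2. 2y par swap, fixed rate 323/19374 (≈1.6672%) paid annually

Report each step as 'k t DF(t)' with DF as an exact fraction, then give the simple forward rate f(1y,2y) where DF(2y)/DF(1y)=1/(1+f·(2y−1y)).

step 1 [1y] zero: DF = P = 9697/10000 ≈ 0.969700
step 2 [2y] swap r/1=323/19374: DF=(1 − 323/19374·(0.969700))/(1+323/19374) = 9677/10000 ≈ 0.967700

1 1 9697/10000
2 2 9677/10000
f(1y,2y) = ((9697/10000)/(9677/10000) − 1)/(1) = 20/9677 ≈ 0.2067%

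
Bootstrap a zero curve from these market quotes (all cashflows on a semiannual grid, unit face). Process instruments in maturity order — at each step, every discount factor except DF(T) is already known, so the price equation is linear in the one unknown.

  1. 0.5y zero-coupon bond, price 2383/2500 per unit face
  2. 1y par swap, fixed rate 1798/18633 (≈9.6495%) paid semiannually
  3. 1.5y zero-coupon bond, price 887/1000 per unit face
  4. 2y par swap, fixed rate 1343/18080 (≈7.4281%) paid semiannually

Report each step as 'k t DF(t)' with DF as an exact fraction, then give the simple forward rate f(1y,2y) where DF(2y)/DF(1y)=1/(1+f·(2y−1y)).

1 1/2 2383/2500
2 1 9101/10000
3 3/2 887/1000
4 2 8657/10000
f(1y,2y) = ((9101/10000)/(8657/10000) − 1)/(1) = 444/8657 ≈ 5.1288%

step 1 [0.5y] zero: DF = P = 2383/2500 ≈ 0.953200
step 2 [1y] swap r/2=899/18633: DF=(1 − 899/18633·(0.953200))/(1+899/18633) = 9101/10000 ≈ 0.910100
step 3 [1.5y] zero: DF = P = 887/1000 ≈ 0.887000
step 4 [2y] swap r/2=1343/36160: DF=(1 − 1343/36160·(0.953200+0.910100+0.887000))/(1+1343/36160) = 8657/10000 ≈ 0.865700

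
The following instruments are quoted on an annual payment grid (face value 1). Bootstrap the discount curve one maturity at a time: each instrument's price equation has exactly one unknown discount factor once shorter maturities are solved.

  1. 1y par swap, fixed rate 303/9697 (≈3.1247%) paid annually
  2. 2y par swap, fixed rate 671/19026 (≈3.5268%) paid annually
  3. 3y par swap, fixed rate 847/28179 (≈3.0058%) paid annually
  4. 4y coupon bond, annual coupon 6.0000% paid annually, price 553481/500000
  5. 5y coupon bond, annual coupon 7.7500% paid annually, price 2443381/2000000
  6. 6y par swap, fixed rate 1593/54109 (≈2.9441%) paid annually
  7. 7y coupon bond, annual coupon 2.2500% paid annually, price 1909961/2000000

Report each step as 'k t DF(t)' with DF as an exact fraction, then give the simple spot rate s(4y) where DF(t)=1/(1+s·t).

1 1 9697/10000
2 2 9329/10000
3 3 9153/10000
4 4 553/625
5 5 347/400
6 6 8407/10000
7 7 8149/10000
s(4y) = (1/(553/625) − 1)/(4) = 18/553 ≈ 3.2550%

step 1 [1y] swap r/1=303/9697: DF=(1 − 303/9697·(0))/(1+303/9697) = 9697/10000 ≈ 0.969700
step 2 [2y] swap r/1=671/19026: DF=(1 − 671/19026·(0.969700))/(1+671/19026) = 9329/10000 ≈ 0.932900
step 3 [3y] swap r/1=847/28179: DF=(1 − 847/28179·(0.969700+0.932900))/(1+847/28179) = 9153/10000 ≈ 0.915300
step 4 [4y] bond c/1=3/50: DF=(553481/500000 − 3/50·(0.969700+0.932900+0.915300))/(1+3/50) = 553/625 ≈ 0.884800
step 5 [5y] bond c/1=31/400: DF=(2443381/2000000 − 31/400·(0.969700+0.932900+0.915300+0.884800))/(1+31/400) = 347/400 ≈ 0.867500
step 6 [6y] swap r/1=1593/54109: DF=(1 − 1593/54109·(0.969700+0.932900+0.915300+0.884800+0.867500))/(1+1593/54109) = 8407/10000 ≈ 0.840700
step 7 [7y] bond c/1=9/400: DF=(1909961/2000000 − 9/400·(0.969700+0.932900+0.915300+0.884800+0.867500+0.840700))/(1+9/400) = 8149/10000 ≈ 0.814900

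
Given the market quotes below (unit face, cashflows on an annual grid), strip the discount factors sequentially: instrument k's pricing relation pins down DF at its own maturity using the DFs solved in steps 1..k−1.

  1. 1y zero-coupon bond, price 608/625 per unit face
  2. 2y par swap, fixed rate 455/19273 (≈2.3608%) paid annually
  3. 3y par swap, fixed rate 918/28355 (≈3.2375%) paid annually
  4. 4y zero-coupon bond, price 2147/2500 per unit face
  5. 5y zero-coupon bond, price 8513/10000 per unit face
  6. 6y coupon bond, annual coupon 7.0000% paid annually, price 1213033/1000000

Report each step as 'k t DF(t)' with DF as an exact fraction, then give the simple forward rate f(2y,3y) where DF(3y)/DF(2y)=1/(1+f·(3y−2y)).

step 1 [1y] zero: DF = P = 608/625 ≈ 0.972800
step 2 [2y] swap r/1=455/19273: DF=(1 − 455/19273·(0.972800))/(1+455/19273) = 1909/2000 ≈ 0.954500
step 3 [3y] swap r/1=918/28355: DF=(1 − 918/28355·(0.972800+0.954500))/(1+918/28355) = 4541/5000 ≈ 0.908200
step 4 [4y] zero: DF = P = 2147/2500 ≈ 0.858800
step 5 [5y] zero: DF = P = 8513/10000 ≈ 0.851300
step 6 [6y] bond c/1=7/100: DF=(1213033/1000000 − 7/100·(0.972800+0.954500+0.908200+0.858800+0.851300))/(1+7/100) = 8363/10000 ≈ 0.836300

1 1 608/625
2 2 1909/2000
3 3 4541/5000
4 4 2147/2500
5 5 8513/10000
6 6 8363/10000
f(2y,3y) = ((1909/2000)/(4541/5000) − 1)/(1) = 463/9082 ≈ 5.0980%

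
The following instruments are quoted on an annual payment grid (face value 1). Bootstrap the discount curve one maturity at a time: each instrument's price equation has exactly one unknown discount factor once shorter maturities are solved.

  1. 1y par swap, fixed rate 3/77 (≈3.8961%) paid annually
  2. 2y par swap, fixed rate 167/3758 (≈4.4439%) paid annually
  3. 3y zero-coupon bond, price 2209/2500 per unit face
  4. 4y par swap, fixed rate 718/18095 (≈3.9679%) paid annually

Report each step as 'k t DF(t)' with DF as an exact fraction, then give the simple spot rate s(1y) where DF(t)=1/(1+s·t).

1 1 77/80
2 2 1833/2000
3 3 2209/2500
4 4 2141/2500
s(1y) = (1/(77/80) − 1)/(1) = 3/77 ≈ 3.8961%

step 1 [1y] swap r/1=3/77: DF=(1 − 3/77·(0))/(1+3/77) = 77/80 ≈ 0.962500
step 2 [2y] swap r/1=167/3758: DF=(1 − 167/3758·(0.962500))/(1+167/3758) = 1833/2000 ≈ 0.916500
step 3 [3y] zero: DF = P = 2209/2500 ≈ 0.883600
step 4 [4y] swap r/1=718/18095: DF=(1 − 718/18095·(0.962500+0.916500+0.883600))/(1+718/18095) = 2141/2500 ≈ 0.856400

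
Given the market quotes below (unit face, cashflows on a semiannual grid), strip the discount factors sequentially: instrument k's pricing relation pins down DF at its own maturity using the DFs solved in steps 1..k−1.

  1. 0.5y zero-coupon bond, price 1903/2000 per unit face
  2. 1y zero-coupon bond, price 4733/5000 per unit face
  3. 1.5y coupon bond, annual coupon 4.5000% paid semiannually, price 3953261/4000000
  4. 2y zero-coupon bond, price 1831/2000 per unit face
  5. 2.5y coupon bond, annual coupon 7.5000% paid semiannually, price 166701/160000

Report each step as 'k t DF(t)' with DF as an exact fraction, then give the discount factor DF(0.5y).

1 1/2 1903/2000
2 1 4733/5000
3 3/2 578/625
4 2 1831/2000
5 5/2 8691/10000
DF(0.5y) = 1903/2000 ≈ 0.951500

step 1 [0.5y] zero: DF = P = 1903/2000 ≈ 0.951500
step 2 [1y] zero: DF = P = 4733/5000 ≈ 0.946600
step 3 [1.5y] bond c/2=9/400: DF=(3953261/4000000 − 9/400·(0.951500+0.946600))/(1+9/400) = 578/625 ≈ 0.924800
step 4 [2y] zero: DF = P = 1831/2000 ≈ 0.915500
step 5 [2.5y] bond c/2=3/80: DF=(166701/160000 − 3/80·(0.951500+0.946600+0.924800+0.915500))/(1+3/80) = 8691/10000 ≈ 0.869100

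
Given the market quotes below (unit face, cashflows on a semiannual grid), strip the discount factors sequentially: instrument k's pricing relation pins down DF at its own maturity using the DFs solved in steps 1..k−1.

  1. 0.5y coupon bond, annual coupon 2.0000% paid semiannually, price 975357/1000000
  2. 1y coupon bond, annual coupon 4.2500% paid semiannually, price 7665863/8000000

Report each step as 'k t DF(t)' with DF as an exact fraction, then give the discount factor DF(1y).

1 1/2 9657/10000
2 1 4591/5000
DF(1y) = 4591/5000 ≈ 0.918200

step 1 [0.5y] bond c/2=1/100: DF=(975357/1000000 − 1/100·(0))/(1+1/100) = 9657/10000 ≈ 0.965700
step 2 [1y] bond c/2=17/800: DF=(7665863/8000000 − 17/800·(0.965700))/(1+17/800) = 4591/5000 ≈ 0.918200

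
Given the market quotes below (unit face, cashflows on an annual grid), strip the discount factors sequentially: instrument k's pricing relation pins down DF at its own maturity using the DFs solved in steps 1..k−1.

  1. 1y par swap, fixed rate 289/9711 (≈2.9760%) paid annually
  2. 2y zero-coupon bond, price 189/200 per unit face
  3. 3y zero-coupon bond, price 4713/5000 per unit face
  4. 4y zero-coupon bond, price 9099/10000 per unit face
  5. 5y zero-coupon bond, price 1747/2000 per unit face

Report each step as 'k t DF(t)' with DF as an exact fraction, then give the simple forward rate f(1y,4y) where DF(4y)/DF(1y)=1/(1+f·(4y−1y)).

1 1 9711/10000
2 2 189/200
3 3 4713/5000
4 4 9099/10000
5 5 1747/2000
f(1y,4y) = ((9711/10000)/(9099/10000) − 1)/(3) = 68/3033 ≈ 2.2420%

step 1 [1y] swap r/1=289/9711: DF=(1 − 289/9711·(0))/(1+289/9711) = 9711/10000 ≈ 0.971100
step 2 [2y] zero: DF = P = 189/200 ≈ 0.945000
step 3 [3y] zero: DF = P = 4713/5000 ≈ 0.942600
step 4 [4y] zero: DF = P = 9099/10000 ≈ 0.909900
step 5 [5y] zero: DF = P = 1747/2000 ≈ 0.873500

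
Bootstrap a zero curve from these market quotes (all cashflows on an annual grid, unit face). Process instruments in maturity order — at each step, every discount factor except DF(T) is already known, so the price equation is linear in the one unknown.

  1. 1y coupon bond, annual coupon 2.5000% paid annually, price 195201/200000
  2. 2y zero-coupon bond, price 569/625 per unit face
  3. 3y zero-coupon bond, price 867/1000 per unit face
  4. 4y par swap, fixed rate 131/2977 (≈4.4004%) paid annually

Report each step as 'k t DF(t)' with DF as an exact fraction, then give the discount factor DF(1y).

step 1 [1y] bond c/1=1/40: DF=(195201/200000 − 1/40·(0))/(1+1/40) = 4761/5000 ≈ 0.952200
step 2 [2y] zero: DF = P = 569/625 ≈ 0.910400
step 3 [3y] zero: DF = P = 867/1000 ≈ 0.867000
step 4 [4y] swap r/1=131/2977: DF=(1 − 131/2977·(0.952200+0.910400+0.867000))/(1+131/2977) = 2107/2500 ≈ 0.842800

1 1 4761/5000
2 2 569/625
3 3 867/1000
4 4 2107/2500
DF(1y) = 4761/5000 ≈ 0.952200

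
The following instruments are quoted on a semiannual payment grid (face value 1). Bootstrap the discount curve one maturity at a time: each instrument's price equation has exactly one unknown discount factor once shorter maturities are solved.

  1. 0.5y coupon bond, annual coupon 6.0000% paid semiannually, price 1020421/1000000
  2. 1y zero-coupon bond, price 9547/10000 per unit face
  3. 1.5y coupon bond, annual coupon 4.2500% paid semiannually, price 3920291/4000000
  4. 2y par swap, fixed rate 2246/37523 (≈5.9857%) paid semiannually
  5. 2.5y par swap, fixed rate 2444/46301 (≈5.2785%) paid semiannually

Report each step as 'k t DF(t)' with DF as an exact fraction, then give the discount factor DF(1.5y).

1 1/2 9907/10000
2 1 9547/10000
3 3/2 1149/1250
4 2 8877/10000
5 5/2 4389/5000
DF(1.5y) = 1149/1250 ≈ 0.919200

step 1 [0.5y] bond c/2=3/100: DF=(1020421/1000000 − 3/100·(0))/(1+3/100) = 9907/10000 ≈ 0.990700
step 2 [1y] zero: DF = P = 9547/10000 ≈ 0.954700
step 3 [1.5y] bond c/2=17/800: DF=(3920291/4000000 − 17/800·(0.990700+0.954700))/(1+17/800) = 1149/1250 ≈ 0.919200
step 4 [2y] swap r/2=1123/37523: DF=(1 − 1123/37523·(0.990700+0.954700+0.919200))/(1+1123/37523) = 8877/10000 ≈ 0.887700
step 5 [2.5y] swap r/2=1222/46301: DF=(1 − 1222/46301·(0.990700+0.954700+0.919200+0.887700))/(1+1222/46301) = 4389/5000 ≈ 0.877800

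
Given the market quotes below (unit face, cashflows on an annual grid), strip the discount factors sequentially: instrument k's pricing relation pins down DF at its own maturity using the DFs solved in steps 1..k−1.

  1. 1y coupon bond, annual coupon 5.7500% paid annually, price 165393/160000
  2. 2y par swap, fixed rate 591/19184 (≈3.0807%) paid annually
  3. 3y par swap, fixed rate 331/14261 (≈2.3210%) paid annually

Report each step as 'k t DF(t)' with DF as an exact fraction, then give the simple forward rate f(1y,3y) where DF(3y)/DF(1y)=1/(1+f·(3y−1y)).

1 1 391/400
2 2 9409/10000
3 3 4669/5000
f(1y,3y) = ((391/400)/(4669/5000) − 1)/(2) = 19/812 ≈ 2.3399%

step 1 [1y] bond c/1=23/400: DF=(165393/160000 − 23/400·(0))/(1+23/400) = 391/400 ≈ 0.977500
step 2 [2y] swap r/1=591/19184: DF=(1 − 591/19184·(0.977500))/(1+591/19184) = 9409/10000 ≈ 0.940900
step 3 [3y] swap r/1=331/14261: DF=(1 − 331/14261·(0.977500+0.940900))/(1+331/14261) = 4669/5000 ≈ 0.933800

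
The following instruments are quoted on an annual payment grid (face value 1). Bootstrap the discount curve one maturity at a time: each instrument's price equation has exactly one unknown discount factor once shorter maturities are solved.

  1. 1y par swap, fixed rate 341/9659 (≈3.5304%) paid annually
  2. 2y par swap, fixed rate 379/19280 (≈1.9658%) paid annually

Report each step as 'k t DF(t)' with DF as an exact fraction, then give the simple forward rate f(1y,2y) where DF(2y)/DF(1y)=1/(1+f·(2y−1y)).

1 1 9659/10000
2 2 9621/10000
f(1y,2y) = ((9659/10000)/(9621/10000) − 1)/(1) = 38/9621 ≈ 0.3950%

step 1 [1y] swap r/1=341/9659: DF=(1 − 341/9659·(0))/(1+341/9659) = 9659/10000 ≈ 0.965900
step 2 [2y] swap r/1=379/19280: DF=(1 − 379/19280·(0.965900))/(1+379/19280) = 9621/10000 ≈ 0.962100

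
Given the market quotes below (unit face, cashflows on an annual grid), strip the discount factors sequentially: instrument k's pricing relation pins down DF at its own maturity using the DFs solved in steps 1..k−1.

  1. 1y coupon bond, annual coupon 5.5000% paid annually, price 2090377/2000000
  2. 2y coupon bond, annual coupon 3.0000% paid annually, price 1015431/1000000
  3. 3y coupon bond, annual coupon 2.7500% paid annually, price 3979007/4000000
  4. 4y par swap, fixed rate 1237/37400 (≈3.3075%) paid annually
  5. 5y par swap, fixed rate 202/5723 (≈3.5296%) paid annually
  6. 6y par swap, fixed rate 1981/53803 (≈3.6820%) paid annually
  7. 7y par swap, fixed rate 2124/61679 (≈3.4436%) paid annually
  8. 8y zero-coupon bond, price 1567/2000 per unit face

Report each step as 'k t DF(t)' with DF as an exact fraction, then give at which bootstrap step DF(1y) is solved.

step 1 [1y] bond c/1=11/200: DF=(2090377/2000000 − 11/200·(0))/(1+11/200) = 9907/10000 ≈ 0.990700
step 2 [2y] bond c/1=3/100: DF=(1015431/1000000 − 3/100·(0.990700))/(1+3/100) = 957/1000 ≈ 0.957000
step 3 [3y] bond c/1=11/400: DF=(3979007/4000000 − 11/400·(0.990700+0.957000))/(1+11/400) = 229/250 ≈ 0.916000
step 4 [4y] swap r/1=1237/37400: DF=(1 − 1237/37400·(0.990700+0.957000+0.916000))/(1+1237/37400) = 8763/10000 ≈ 0.876300
step 5 [5y] swap r/1=202/5723: DF=(1 − 202/5723·(0.990700+0.957000+0.916000+0.876300))/(1+202/5723) = 524/625 ≈ 0.838400
step 6 [6y] swap r/1=1981/53803: DF=(1 − 1981/53803·(0.990700+0.957000+0.916000+0.876300+0.838400))/(1+1981/53803) = 8019/10000 ≈ 0.801900
step 7 [7y] swap r/1=2124/61679: DF=(1 − 2124/61679·(0.990700+0.957000+0.916000+0.876300+0.838400+0.801900))/(1+2124/61679) = 1969/2500 ≈ 0.787600
step 8 [8y] zero: DF = P = 1567/2000 ≈ 0.783500

1 1 9907/10000
2 2 957/1000
3 3 229/250
4 4 8763/10000
5 5 524/625
6 6 8019/10000
7 7 1969/2500
8 8 1567/2000
DF(1y) is solved at step 1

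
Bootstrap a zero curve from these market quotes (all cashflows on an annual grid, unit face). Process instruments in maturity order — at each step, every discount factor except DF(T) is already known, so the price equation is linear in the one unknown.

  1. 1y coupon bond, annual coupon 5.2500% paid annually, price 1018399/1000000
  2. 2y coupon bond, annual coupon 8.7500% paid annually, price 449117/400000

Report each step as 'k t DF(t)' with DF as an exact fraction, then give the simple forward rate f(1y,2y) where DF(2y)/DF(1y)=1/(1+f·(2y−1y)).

1 1 2419/2500
2 2 4773/5000
f(1y,2y) = ((2419/2500)/(4773/5000) − 1)/(1) = 65/4773 ≈ 1.3618%

step 1 [1y] bond c/1=21/400: DF=(1018399/1000000 − 21/400·(0))/(1+21/400) = 2419/2500 ≈ 0.967600
step 2 [2y] bond c/1=7/80: DF=(449117/400000 − 7/80·(0.967600))/(1+7/80) = 4773/5000 ≈ 0.954600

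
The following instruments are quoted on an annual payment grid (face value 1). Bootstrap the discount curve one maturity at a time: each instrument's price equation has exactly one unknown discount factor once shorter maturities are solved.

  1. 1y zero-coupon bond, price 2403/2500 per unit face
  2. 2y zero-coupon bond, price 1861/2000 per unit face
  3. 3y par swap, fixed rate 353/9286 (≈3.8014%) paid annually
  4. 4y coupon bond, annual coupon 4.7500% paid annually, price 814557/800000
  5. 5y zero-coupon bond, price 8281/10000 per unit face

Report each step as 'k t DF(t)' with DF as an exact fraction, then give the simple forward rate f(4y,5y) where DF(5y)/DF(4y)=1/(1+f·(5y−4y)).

1 1 2403/2500
2 2 1861/2000
3 3 8941/10000
4 4 8457/10000
5 5 8281/10000
f(4y,5y) = ((8457/10000)/(8281/10000) − 1)/(1) = 176/8281 ≈ 2.1253%

step 1 [1y] zero: DF = P = 2403/2500 ≈ 0.961200
step 2 [2y] zero: DF = P = 1861/2000 ≈ 0.930500
step 3 [3y] swap r/1=353/9286: DF=(1 − 353/9286·(0.961200+0.930500))/(1+353/9286) = 8941/10000 ≈ 0.894100
step 4 [4y] bond c/1=19/400: DF=(814557/800000 − 19/400·(0.961200+0.930500+0.894100))/(1+19/400) = 8457/10000 ≈ 0.845700
step 5 [5y] zero: DF = P = 8281/10000 ≈ 0.828100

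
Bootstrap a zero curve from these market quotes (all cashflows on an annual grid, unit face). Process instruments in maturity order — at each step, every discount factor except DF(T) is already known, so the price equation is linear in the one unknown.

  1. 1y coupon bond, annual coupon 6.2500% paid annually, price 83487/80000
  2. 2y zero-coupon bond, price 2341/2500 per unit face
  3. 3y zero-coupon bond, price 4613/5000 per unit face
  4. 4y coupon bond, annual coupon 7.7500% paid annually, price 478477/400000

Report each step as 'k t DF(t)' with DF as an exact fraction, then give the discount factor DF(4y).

step 1 [1y] bond c/1=1/16: DF=(83487/80000 − 1/16·(0))/(1+1/16) = 4911/5000 ≈ 0.982200
step 2 [2y] zero: DF = P = 2341/2500 ≈ 0.936400
step 3 [3y] zero: DF = P = 4613/5000 ≈ 0.922600
step 4 [4y] bond c/1=31/400: DF=(478477/400000 − 31/400·(0.982200+0.936400+0.922600))/(1+31/400) = 4529/5000 ≈ 0.905800

1 1 4911/5000
2 2 2341/2500
3 3 4613/5000
4 4 4529/5000
DF(4y) = 4529/5000 ≈ 0.905800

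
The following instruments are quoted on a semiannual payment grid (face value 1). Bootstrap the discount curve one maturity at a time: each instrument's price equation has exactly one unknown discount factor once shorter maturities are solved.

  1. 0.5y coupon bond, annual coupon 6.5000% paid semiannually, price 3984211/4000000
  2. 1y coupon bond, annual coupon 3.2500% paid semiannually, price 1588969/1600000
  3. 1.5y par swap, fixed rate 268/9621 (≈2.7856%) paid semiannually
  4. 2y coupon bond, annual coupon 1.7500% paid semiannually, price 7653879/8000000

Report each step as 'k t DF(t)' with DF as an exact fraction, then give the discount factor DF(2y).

1 1/2 9647/10000
2 1 4809/5000
3 3/2 4799/5000
4 2 4617/5000
DF(2y) = 4617/5000 ≈ 0.923400

step 1 [0.5y] bond c/2=13/400: DF=(3984211/4000000 − 13/400·(0))/(1+13/400) = 9647/10000 ≈ 0.964700
step 2 [1y] bond c/2=13/800: DF=(1588969/1600000 − 13/800·(0.964700))/(1+13/800) = 4809/5000 ≈ 0.961800
step 3 [1.5y] swap r/2=134/9621: DF=(1 − 134/9621·(0.964700+0.961800))/(1+134/9621) = 4799/5000 ≈ 0.959800
step 4 [2y] bond c/2=7/800: DF=(7653879/8000000 − 7/800·(0.964700+0.961800+0.959800))/(1+7/800) = 4617/5000 ≈ 0.923400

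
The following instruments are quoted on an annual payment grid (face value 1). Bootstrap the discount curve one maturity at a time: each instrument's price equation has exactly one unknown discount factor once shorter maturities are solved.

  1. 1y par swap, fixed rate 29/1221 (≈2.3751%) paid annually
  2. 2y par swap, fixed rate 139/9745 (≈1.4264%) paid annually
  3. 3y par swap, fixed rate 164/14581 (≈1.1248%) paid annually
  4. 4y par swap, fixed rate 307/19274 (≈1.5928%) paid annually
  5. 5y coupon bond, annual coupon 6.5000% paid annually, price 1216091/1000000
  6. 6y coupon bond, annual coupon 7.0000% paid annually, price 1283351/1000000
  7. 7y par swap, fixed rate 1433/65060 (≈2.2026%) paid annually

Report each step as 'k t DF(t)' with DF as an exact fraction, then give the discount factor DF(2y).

1 1 1221/1250
2 2 4861/5000
3 3 1209/1250
4 4 4693/5000
5 5 4533/5000
6 6 8879/10000
7 7 8567/10000
DF(2y) = 4861/5000 ≈ 0.972200

step 1 [1y] swap r/1=29/1221: DF=(1 − 29/1221·(0))/(1+29/1221) = 1221/1250 ≈ 0.976800
step 2 [2y] swap r/1=139/9745: DF=(1 − 139/9745·(0.976800))/(1+139/9745) = 4861/5000 ≈ 0.972200
step 3 [3y] swap r/1=164/14581: DF=(1 − 164/14581·(0.976800+0.972200))/(1+164/14581) = 1209/1250 ≈ 0.967200
step 4 [4y] swap r/1=307/19274: DF=(1 − 307/19274·(0.976800+0.972200+0.967200))/(1+307/19274) = 4693/5000 ≈ 0.938600
step 5 [5y] bond c/1=13/200: DF=(1216091/1000000 − 13/200·(0.976800+0.972200+0.967200+0.938600))/(1+13/200) = 4533/5000 ≈ 0.906600
step 6 [6y] bond c/1=7/100: DF=(1283351/1000000 − 7/100·(0.976800+0.972200+0.967200+0.938600+0.906600))/(1+7/100) = 8879/10000 ≈ 0.887900
step 7 [7y] swap r/1=1433/65060: DF=(1 − 1433/65060·(0.976800+0.972200+0.967200+0.938600+0.906600+0.887900))/(1+1433/65060) = 8567/10000 ≈ 0.856700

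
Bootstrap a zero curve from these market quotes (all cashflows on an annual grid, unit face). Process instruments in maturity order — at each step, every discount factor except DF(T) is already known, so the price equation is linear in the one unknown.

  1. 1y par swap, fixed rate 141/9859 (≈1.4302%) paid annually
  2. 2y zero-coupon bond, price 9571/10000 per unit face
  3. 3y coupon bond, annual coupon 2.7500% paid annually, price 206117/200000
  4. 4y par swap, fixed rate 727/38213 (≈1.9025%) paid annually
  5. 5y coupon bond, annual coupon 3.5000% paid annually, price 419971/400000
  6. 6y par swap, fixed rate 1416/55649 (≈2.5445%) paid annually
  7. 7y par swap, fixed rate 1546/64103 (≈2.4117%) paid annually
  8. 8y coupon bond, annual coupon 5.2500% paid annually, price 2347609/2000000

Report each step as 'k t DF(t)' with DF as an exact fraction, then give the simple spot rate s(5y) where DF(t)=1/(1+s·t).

step 1 [1y] swap r/1=141/9859: DF=(1 − 141/9859·(0))/(1+141/9859) = 9859/10000 ≈ 0.985900
step 2 [2y] zero: DF = P = 9571/10000 ≈ 0.957100
step 3 [3y] bond c/1=11/400: DF=(206117/200000 − 11/400·(0.985900+0.957100))/(1+11/400) = 951/1000 ≈ 0.951000
step 4 [4y] swap r/1=727/38213: DF=(1 − 727/38213·(0.985900+0.957100+0.951000))/(1+727/38213) = 9273/10000 ≈ 0.927300
step 5 [5y] bond c/1=7/200: DF=(419971/400000 − 7/200·(0.985900+0.957100+0.951000+0.927300))/(1+7/200) = 2213/2500 ≈ 0.885200
step 6 [6y] swap r/1=1416/55649: DF=(1 − 1416/55649·(0.985900+0.957100+0.951000+0.927300+0.885200))/(1+1416/55649) = 1073/1250 ≈ 0.858400
step 7 [7y] swap r/1=1546/64103: DF=(1 − 1546/64103·(0.985900+0.957100+0.951000+0.927300+0.885200+0.858400))/(1+1546/64103) = 4227/5000 ≈ 0.845400
step 8 [8y] bond c/1=21/400: DF=(2347609/2000000 − 21/400·(0.985900+0.957100+0.951000+0.927300+0.885200+0.858400+0.845400))/(1+21/400) = 1591/2000 ≈ 0.795500

1 1 9859/10000
2 2 9571/10000
3 3 951/1000
4 4 9273/10000
5 5 2213/2500
6 6 1073/1250
7 7 4227/5000
8 8 1591/2000
s(5y) = (1/(2213/2500) − 1)/(5) = 287/11065 ≈ 2.5938%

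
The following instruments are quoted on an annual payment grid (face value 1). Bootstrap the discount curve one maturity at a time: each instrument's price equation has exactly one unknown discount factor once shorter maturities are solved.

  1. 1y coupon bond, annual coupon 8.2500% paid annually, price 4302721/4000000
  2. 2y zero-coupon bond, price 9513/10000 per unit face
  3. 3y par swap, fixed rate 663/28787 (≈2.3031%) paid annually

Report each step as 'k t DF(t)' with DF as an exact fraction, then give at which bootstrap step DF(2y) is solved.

step 1 [1y] bond c/1=33/400: DF=(4302721/4000000 − 33/400·(0))/(1+33/400) = 9937/10000 ≈ 0.993700
step 2 [2y] zero: DF = P = 9513/10000 ≈ 0.951300
step 3 [3y] swap r/1=663/28787: DF=(1 − 663/28787·(0.993700+0.951300))/(1+663/28787) = 9337/10000 ≈ 0.933700

1 1 9937/10000
2 2 9513/10000
3 3 9337/10000
DF(2y) is solved at step 2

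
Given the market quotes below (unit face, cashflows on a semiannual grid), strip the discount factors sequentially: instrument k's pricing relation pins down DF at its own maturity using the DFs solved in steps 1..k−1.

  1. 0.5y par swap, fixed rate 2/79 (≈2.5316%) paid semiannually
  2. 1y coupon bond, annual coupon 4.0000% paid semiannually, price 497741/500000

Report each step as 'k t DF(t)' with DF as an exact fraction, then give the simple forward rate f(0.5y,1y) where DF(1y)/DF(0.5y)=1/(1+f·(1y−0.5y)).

1 1/2 79/80
2 1 4783/5000
f(0.5y,1y) = ((79/80)/(4783/5000) − 1)/(1/2) = 309/4783 ≈ 6.4604%

step 1 [0.5y] swap r/2=1/79: DF=(1 − 1/79·(0))/(1+1/79) = 79/80 ≈ 0.987500
step 2 [1y] bond c/2=1/50: DF=(497741/500000 − 1/50·(0.987500))/(1+1/50) = 4783/5000 ≈ 0.956600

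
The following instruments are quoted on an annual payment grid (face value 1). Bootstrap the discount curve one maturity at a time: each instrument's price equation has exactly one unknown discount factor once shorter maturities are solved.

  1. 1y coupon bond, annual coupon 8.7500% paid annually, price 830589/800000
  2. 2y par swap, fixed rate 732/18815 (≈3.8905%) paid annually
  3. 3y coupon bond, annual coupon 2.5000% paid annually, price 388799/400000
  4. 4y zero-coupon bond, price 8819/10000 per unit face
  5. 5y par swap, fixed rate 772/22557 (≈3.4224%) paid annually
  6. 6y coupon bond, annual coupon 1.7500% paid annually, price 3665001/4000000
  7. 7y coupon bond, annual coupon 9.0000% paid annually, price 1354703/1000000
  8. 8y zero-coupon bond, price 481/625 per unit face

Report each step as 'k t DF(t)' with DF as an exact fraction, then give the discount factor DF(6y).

step 1 [1y] bond c/1=7/80: DF=(830589/800000 − 7/80·(0))/(1+7/80) = 9547/10000 ≈ 0.954700
step 2 [2y] swap r/1=732/18815: DF=(1 − 732/18815·(0.954700))/(1+732/18815) = 2317/2500 ≈ 0.926800
step 3 [3y] bond c/1=1/40: DF=(388799/400000 − 1/40·(0.954700+0.926800))/(1+1/40) = 564/625 ≈ 0.902400
step 4 [4y] zero: DF = P = 8819/10000 ≈ 0.881900
step 5 [5y] swap r/1=772/22557: DF=(1 − 772/22557·(0.954700+0.926800+0.902400+0.881900))/(1+772/22557) = 1057/1250 ≈ 0.845600
step 6 [6y] bond c/1=7/400: DF=(3665001/4000000 − 7/400·(0.954700+0.926800+0.902400+0.881900+0.845600))/(1+7/400) = 8229/10000 ≈ 0.822900
step 7 [7y] bond c/1=9/100: DF=(1354703/1000000 − 9/100·(0.954700+0.926800+0.902400+0.881900+0.845600+0.822900))/(1+9/100) = 1003/1250 ≈ 0.802400
step 8 [8y] zero: DF = P = 481/625 ≈ 0.769600

1 1 9547/10000
2 2 2317/2500
3 3 564/625
4 4 8819/10000
5 5 1057/1250
6 6 8229/10000
7 7 1003/1250
8 8 481/625
DF(6y) = 8229/10000 ≈ 0.822900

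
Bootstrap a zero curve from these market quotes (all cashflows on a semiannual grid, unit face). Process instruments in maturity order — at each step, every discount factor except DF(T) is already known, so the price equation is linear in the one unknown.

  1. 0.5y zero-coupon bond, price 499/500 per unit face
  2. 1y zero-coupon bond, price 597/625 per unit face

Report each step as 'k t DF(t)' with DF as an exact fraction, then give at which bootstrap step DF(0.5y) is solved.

step 1 [0.5y] zero: DF = P = 499/500 ≈ 0.998000
step 2 [1y] zero: DF = P = 597/625 ≈ 0.955200

1 1/2 499/500
2 1 597/625
DF(0.5y) is solved at step 1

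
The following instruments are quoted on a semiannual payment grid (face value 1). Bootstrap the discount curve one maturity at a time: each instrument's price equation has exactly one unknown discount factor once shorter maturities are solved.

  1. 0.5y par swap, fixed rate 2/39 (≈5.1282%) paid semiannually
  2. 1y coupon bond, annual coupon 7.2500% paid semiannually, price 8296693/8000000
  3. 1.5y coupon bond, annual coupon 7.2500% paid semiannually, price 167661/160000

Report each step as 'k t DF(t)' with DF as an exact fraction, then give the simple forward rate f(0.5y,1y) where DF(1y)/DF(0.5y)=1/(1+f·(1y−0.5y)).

1 1/2 39/40
2 1 9667/10000
3 3/2 9433/10000
f(0.5y,1y) = ((39/40)/(9667/10000) − 1)/(1/2) = 166/9667 ≈ 1.7172%

step 1 [0.5y] swap r/2=1/39: DF=(1 − 1/39·(0))/(1+1/39) = 39/40 ≈ 0.975000
step 2 [1y] bond c/2=29/800: DF=(8296693/8000000 − 29/800·(0.975000))/(1+29/800) = 9667/10000 ≈ 0.966700
step 3 [1.5y] bond c/2=29/800: DF=(167661/160000 − 29/800·(0.975000+0.966700))/(1+29/800) = 9433/10000 ≈ 0.943300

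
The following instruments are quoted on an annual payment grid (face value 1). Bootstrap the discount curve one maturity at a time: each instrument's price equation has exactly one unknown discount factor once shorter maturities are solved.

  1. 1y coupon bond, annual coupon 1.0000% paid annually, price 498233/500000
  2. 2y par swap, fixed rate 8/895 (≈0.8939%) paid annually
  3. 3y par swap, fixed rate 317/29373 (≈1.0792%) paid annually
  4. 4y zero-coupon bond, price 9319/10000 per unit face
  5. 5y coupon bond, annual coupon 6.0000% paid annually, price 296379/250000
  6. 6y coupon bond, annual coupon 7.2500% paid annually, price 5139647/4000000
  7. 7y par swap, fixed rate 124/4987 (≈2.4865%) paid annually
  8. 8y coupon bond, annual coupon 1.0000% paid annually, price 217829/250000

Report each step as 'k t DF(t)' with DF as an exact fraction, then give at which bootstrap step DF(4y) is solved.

1 1 4933/5000
2 2 614/625
3 3 9683/10000
4 4 9319/10000
5 5 4497/5000
6 6 8757/10000
7 7 2097/2500
8 8 1597/2000
DF(4y) is solved at step 4

step 1 [1y] bond c/1=1/100: DF=(498233/500000 − 1/100·(0))/(1+1/100) = 4933/5000 ≈ 0.986600
step 2 [2y] swap r/1=8/895: DF=(1 − 8/895·(0.986600))/(1+8/895) = 614/625 ≈ 0.982400
step 3 [3y] swap r/1=317/29373: DF=(1 − 317/29373·(0.986600+0.982400))/(1+317/29373) = 9683/10000 ≈ 0.968300
step 4 [4y] zero: DF = P = 9319/10000 ≈ 0.931900
step 5 [5y] bond c/1=3/50: DF=(296379/250000 − 3/50·(0.986600+0.982400+0.968300+0.931900))/(1+3/50) = 4497/5000 ≈ 0.899400
step 6 [6y] bond c/1=29/400: DF=(5139647/4000000 − 29/400·(0.986600+0.982400+0.968300+0.931900+0.899400))/(1+29/400) = 8757/10000 ≈ 0.875700
step 7 [7y] swap r/1=124/4987: DF=(1 − 124/4987·(0.986600+0.982400+0.968300+0.931900+0.899400+0.875700))/(1+124/4987) = 2097/2500 ≈ 0.838800
step 8 [8y] bond c/1=1/100: DF=(217829/250000 − 1/100·(0.986600+0.982400+0.968300+0.931900+0.899400+0.875700+0.838800))/(1+1/100) = 1597/2000 ≈ 0.798500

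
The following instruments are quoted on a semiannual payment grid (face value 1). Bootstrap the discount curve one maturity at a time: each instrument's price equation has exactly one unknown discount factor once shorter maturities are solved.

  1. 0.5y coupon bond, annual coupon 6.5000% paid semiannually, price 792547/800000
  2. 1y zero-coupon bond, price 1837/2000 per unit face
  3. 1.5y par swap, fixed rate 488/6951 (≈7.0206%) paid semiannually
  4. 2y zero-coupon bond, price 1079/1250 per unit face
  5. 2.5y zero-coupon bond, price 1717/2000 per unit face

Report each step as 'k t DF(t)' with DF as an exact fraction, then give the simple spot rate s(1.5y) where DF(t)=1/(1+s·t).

1 1/2 1919/2000
2 1 1837/2000
3 3/2 564/625
4 2 1079/1250
5 5/2 1717/2000
s(1.5y) = (1/(564/625) − 1)/(3/2) = 61/846 ≈ 7.2104%

step 1 [0.5y] bond c/2=13/400: DF=(792547/800000 − 13/400·(0))/(1+13/400) = 1919/2000 ≈ 0.959500
step 2 [1y] zero: DF = P = 1837/2000 ≈ 0.918500
step 3 [1.5y] swap r/2=244/6951: DF=(1 − 244/6951·(0.959500+0.918500))/(1+244/6951) = 564/625 ≈ 0.902400
step 4 [2y] zero: DF = P = 1079/1250 ≈ 0.863200
step 5 [2.5y] zero: DF = P = 1717/2000 ≈ 0.858500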